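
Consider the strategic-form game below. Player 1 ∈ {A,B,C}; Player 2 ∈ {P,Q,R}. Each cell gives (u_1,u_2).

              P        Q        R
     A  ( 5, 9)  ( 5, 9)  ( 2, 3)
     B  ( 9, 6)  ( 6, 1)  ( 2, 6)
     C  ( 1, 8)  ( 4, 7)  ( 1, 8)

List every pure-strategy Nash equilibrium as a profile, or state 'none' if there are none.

NE set: (B,P), (B,R)

(A,P): not NE [P1→B gives 9>5]
(A,Q): not NE [P1→B gives 6>5]
(A,R): not NE [P2→Q gives 9>3]
(B,P): NE
(B,Q): not NE [P2→R gives 6>1]
(B,R): NE
(C,P): not NE [P1→B gives 9>1]
(C,Q): not NE [P1→B gives 6>4; P2→R gives 8>7]
(C,R): not NE [P1→B gives 2>1]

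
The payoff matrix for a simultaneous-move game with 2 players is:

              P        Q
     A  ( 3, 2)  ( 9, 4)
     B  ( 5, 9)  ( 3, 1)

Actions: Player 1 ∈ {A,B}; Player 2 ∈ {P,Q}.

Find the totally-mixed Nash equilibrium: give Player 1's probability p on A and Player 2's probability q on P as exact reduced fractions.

p=4/5, q=3/4

P1 indiff ⇒ q·3+(1-q)·9 = q·5+(1-q)·3 ⇒ q(-2) = (1-q)(-6) ⇒ q = 3/4
P2 indiff ⇒ p·2+(1-p)·9 = p·4+(1-p)·1 ⇒ p(-2) = (1-p)(-8) ⇒ p = 4/5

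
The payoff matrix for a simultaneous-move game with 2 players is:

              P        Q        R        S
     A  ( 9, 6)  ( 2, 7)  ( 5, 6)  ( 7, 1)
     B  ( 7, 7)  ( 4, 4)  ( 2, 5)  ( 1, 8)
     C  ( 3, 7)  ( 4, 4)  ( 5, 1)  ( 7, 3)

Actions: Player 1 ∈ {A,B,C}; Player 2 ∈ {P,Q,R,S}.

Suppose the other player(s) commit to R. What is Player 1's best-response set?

BR_1 = {A,C}

u_1(A vs R) = 5
u_1(B vs R) = 2
u_1(C vs R) = 5
max payoff 5 at {A,C}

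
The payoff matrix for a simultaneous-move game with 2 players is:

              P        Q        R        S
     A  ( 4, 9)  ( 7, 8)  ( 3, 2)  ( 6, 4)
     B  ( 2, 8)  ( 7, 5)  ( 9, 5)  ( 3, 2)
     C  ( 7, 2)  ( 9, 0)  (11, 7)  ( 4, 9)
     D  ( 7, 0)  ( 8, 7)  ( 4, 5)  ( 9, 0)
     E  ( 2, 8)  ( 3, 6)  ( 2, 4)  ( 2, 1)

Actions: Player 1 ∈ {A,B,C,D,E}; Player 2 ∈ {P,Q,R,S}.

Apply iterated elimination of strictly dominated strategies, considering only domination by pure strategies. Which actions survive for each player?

P1 drop A (D beats it: P:7>4 Q:8>7 R:4>3 S:9>6)
P1 drop B (C beats it: P:7>2 Q:9>7 R:11>9 S:4>3)
P1 drop E (C beats it: P:7>2 Q:9>3 R:11>2 S:4>2)
P2 drop P (R beats it: C:7>2 D:5>0)
P1→{C,D} P2→{Q,R,S}

Survivors P1:{C,D} P2:{Q,R,S}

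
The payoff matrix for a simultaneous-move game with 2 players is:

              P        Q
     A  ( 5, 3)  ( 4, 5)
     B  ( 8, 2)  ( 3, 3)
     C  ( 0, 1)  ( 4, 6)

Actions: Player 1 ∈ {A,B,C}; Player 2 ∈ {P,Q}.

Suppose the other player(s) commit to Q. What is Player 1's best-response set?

argmax u_1 = {A,C}

u_1(A vs Q) = 4
u_1(B vs Q) = 3
u_1(C vs Q) = 4
max payoff 4 at {A,C}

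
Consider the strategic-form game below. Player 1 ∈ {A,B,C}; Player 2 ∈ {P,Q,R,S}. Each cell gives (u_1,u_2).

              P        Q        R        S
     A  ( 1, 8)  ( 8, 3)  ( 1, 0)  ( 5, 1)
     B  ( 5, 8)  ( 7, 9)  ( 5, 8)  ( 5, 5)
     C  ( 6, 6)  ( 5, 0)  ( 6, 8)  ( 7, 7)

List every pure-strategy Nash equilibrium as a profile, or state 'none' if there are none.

(A,P): not NE [P1→C gives 6>1]
(A,Q): not NE [P2→P gives 8>3]
(A,R): not NE [P1→C gives 6>1; P2→P gives 8>0]
(A,S): not NE [P1→C gives 7>5; P2→P gives 8>1]
(B,P): not NE [P1→C gives 6>5; P2→Q gives 9>8]
(B,Q): not NE [P1→A gives 8>7]
(B,R): not NE [P1→C gives 6>5; P2→Q gives 9>8]
(B,S): not NE [P1→C gives 7>5; P2→Q gives 9>5]
(C,P): not NE [P2→R gives 8>6]
(C,Q): not NE [P1→A gives 8>5; P2→R gives 8>0]
(C,R): NE
(C,S): not NE [P2→R gives 8>7]

Nash profiles: (C,R)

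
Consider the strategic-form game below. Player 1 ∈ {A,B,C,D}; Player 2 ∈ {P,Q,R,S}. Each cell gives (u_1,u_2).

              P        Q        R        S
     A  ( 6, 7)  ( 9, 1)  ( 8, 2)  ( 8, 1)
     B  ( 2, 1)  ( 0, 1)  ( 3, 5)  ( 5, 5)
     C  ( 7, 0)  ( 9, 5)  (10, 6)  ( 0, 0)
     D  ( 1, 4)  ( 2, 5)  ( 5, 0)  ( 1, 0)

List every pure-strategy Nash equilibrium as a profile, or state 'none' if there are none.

(A,P): not NE [P1→C gives 7>6]
(A,Q): not NE [P2→P gives 7>1]
(A,R): not NE [P1→C gives 10>8; P2→P gives 7>2]
(A,S): not NE [P2→P gives 7>1]
(B,P): not NE [P1→C gives 7>2; P2→S gives 5>1]
(B,Q): not NE [P1→C gives 9>0; P2→S gives 5>1]
(B,R): not NE [P1→C gives 10>3]
(B,S): not NE [P1→A gives 8>5]
(C,P): not NE [P2→R gives 6>0]
(C,Q): not NE [P2→R gives 6>5]
(C,R): NE
(C,S): not NE [P1→A gives 8>0; P2→R gives 6>0]
(D,P): not NE [P1→C gives 7>1; P2→Q gives 5>4]
(D,Q): not NE [P1→C gives 9>2]
(D,R): not NE [P1→C gives 10>5; P2→Q gives 5>0]
(D,S): not NE [P1→A gives 8>1; P2→Q gives 5>0]

NE set: (C,R)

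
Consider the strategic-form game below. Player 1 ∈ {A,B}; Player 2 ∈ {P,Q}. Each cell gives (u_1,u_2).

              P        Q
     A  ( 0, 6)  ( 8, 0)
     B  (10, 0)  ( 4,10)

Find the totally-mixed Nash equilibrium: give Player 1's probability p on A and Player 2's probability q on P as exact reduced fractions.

p=5/8, q=2/7

P1 indiff ⇒ q·0+(1-q)·8 = q·10+(1-q)·4 ⇒ q(-10) = (1-q)(-4) ⇒ q = 2/7
P2 indiff ⇒ p·6+(1-p)·0 = p·0+(1-p)·10 ⇒ p(6) = (1-p)(10) ⇒ p = 5/8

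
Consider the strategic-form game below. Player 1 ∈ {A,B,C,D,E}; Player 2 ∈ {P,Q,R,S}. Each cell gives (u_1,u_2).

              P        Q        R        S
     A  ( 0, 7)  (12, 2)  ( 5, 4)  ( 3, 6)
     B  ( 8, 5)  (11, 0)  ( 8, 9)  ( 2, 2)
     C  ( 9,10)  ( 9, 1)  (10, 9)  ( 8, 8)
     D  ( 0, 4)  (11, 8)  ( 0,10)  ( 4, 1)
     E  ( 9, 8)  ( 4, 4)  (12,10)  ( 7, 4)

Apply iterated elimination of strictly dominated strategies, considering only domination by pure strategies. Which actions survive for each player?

IESDS → P1:{C,E} P2:{P,R}

P2 drop Q (R beats it: A:4>2 B:9>0 C:9>1 D:10>8 E:10>4)
P1 drop A (C beats it: P:9>0 R:10>5 S:8>3)
P1 drop B (C beats it: P:9>8 R:10>8 S:8>2)
P1 drop D (C beats it: P:9>0 R:10>0 S:8>4)
P2 drop S (P beats it: C:10>8 E:8>4)
P1→{C,E} P2→{P,R}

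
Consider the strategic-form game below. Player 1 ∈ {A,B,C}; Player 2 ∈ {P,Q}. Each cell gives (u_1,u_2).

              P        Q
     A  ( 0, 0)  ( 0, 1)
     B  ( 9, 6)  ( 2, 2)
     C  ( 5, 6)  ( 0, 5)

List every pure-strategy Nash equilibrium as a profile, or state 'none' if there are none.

(A,P): not NE [P1→B gives 9>0; P2→Q gives 1>0]
(A,Q): not NE [P1→B gives 2>0]
(B,P): NE
(B,Q): not NE [P2→P gives 6>2]
(C,P): not NE [P1→B gives 9>5]
(C,Q): not NE [P1→B gives 2>0; P2→P gives 6>5]

Nash profiles: (B,P)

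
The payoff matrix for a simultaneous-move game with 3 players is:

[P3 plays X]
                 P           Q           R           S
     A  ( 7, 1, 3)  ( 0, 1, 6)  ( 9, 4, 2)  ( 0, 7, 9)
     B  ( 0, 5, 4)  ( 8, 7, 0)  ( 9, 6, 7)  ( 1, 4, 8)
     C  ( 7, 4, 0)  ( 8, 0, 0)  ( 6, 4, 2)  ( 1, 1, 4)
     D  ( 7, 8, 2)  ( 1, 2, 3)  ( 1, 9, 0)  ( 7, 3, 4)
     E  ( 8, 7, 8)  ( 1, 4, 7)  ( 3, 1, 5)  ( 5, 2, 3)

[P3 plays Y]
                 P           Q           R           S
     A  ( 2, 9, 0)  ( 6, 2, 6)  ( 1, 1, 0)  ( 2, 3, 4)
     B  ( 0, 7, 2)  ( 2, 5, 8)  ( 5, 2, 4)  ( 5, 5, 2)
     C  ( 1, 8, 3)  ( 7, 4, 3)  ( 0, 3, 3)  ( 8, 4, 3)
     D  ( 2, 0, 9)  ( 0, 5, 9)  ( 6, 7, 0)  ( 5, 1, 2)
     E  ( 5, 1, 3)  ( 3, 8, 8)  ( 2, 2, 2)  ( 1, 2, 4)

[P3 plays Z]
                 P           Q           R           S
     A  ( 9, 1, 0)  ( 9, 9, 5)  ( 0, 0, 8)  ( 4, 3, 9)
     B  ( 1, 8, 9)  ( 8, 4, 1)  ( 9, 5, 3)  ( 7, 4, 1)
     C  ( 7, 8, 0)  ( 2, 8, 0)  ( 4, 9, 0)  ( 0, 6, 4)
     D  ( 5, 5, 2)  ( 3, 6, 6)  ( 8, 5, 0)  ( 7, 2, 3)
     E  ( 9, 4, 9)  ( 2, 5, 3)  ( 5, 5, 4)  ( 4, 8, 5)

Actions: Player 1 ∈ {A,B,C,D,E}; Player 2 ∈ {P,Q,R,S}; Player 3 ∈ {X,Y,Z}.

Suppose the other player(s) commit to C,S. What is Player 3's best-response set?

u_3(X vs C,S) = 4
u_3(Y vs C,S) = 3
u_3(Z vs C,S) = 4
max payoff 4 at {X,Z}

P3 best: {X,Z}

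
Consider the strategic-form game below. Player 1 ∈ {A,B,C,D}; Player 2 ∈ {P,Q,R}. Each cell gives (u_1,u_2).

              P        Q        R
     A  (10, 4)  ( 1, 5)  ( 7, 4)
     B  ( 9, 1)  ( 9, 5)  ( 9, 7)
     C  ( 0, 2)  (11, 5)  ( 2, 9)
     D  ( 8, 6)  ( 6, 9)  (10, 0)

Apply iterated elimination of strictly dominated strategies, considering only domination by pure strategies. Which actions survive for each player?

Survivors P1:{B,C,D} P2:{Q,R}

P2 drop P (Q beats it: A:5>4 B:5>1 C:5>2 D:9>6)
P1 drop A (B beats it: Q:9>1 R:9>7)
P1→{B,C,D} P2→{Q,R}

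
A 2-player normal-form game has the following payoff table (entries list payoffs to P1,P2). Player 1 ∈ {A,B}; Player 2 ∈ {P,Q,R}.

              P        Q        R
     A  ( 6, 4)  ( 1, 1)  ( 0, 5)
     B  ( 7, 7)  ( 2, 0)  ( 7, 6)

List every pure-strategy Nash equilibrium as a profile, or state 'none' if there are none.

Nash profiles: (B,P)

(A,P): not NE [P1→B gives 7>6; P2→R gives 5>4]
(A,Q): not NE [P1→B gives 2>1; P2→R gives 5>1]
(A,R): not NE [P1→B gives 7>0]
(B,P): NE
(B,Q): not NE [P2→P gives 7>0]
(B,R): not NE [P2→P gives 7>6]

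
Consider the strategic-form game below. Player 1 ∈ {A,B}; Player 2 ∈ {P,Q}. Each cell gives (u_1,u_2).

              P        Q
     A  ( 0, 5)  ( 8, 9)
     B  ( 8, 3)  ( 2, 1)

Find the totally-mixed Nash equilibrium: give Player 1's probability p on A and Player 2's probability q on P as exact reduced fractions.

P1 indiff ⇒ q·0+(1-q)·8 = q·8+(1-q)·2 ⇒ q(-8) = (1-q)(-6) ⇒ q = 3/7
P2 indiff ⇒ p·5+(1-p)·3 = p·9+(1-p)·1 ⇒ p(-4) = (1-p)(-2) ⇒ p = 1/3

(p,q) = (1/3, 3/7)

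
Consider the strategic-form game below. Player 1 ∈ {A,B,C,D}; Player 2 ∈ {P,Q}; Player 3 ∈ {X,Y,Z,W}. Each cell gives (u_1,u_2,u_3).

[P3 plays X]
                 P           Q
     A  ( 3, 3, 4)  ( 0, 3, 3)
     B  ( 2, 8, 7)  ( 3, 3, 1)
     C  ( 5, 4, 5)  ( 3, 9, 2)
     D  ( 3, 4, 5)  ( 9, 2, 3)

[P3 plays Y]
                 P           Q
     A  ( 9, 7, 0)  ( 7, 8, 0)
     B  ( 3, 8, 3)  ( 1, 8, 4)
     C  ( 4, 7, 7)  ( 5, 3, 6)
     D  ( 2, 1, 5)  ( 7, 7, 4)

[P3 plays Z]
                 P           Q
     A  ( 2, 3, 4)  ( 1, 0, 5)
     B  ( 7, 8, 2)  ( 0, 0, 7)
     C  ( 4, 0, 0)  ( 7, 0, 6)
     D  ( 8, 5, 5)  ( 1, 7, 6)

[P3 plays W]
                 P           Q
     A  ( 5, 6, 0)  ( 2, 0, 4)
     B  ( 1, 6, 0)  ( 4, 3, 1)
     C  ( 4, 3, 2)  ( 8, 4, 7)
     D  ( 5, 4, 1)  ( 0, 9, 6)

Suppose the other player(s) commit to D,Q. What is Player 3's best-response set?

P3 best: {Z,W}

u_3(X vs D,Q) = 3
u_3(Y vs D,Q) = 4
u_3(Z vs D,Q) = 6
u_3(W vs D,Q) = 6
max payoff 6 at {Z,W}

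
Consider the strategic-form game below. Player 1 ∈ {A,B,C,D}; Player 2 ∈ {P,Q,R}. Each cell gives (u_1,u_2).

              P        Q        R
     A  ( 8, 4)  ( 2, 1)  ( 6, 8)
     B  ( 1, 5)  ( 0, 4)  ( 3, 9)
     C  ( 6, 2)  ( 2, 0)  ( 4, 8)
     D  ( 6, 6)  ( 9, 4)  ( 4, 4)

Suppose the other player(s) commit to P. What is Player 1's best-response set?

u_1(A vs P) = 8
u_1(B vs P) = 1
u_1(C vs P) = 6
u_1(D vs P) = 6
max payoff 8 at {A}

argmax u_1 = {A}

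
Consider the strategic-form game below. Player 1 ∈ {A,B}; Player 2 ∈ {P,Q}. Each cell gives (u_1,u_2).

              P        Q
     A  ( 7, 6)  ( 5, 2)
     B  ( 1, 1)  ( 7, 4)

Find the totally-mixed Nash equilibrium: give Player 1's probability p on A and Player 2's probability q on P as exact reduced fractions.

P1 indiff ⇒ q·7+(1-q)·5 = q·1+(1-q)·7 ⇒ q(6) = (1-q)(2) ⇒ q = 1/4
P2 indiff ⇒ p·6+(1-p)·1 = p·2+(1-p)·4 ⇒ p(4) = (1-p)(3) ⇒ p = 3/7

p=3/7, q=1/4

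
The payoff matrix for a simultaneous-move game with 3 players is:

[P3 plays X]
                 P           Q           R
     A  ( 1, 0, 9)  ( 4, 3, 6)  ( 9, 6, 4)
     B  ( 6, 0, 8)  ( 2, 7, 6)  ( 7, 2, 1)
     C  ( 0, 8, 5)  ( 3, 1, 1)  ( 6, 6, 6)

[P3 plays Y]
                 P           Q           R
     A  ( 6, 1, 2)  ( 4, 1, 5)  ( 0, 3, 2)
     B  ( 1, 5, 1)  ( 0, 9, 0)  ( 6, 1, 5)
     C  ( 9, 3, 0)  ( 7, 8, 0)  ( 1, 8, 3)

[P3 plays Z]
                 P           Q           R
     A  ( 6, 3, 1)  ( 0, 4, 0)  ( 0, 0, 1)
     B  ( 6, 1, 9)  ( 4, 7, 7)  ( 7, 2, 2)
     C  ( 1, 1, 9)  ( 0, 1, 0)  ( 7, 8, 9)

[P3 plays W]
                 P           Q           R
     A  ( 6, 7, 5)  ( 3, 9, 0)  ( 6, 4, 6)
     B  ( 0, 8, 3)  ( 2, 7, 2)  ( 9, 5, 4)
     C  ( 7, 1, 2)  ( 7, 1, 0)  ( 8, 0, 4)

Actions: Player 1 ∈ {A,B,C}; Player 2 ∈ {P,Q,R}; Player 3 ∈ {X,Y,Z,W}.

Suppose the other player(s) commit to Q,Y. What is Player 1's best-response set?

BR_1 = {C}

u_1(A vs Q,Y) = 4
u_1(B vs Q,Y) = 0
u_1(C vs Q,Y) = 7
max payoff 7 at {C}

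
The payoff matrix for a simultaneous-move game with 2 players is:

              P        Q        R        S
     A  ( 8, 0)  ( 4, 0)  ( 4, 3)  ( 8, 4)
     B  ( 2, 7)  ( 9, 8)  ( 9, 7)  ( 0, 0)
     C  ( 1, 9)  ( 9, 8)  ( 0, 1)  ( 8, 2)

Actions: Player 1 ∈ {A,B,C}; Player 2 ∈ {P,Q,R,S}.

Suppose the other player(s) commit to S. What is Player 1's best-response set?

u_1(A vs S) = 8
u_1(B vs S) = 0
u_1(C vs S) = 8
max payoff 8 at {A,C}

BR_1 = {A,C}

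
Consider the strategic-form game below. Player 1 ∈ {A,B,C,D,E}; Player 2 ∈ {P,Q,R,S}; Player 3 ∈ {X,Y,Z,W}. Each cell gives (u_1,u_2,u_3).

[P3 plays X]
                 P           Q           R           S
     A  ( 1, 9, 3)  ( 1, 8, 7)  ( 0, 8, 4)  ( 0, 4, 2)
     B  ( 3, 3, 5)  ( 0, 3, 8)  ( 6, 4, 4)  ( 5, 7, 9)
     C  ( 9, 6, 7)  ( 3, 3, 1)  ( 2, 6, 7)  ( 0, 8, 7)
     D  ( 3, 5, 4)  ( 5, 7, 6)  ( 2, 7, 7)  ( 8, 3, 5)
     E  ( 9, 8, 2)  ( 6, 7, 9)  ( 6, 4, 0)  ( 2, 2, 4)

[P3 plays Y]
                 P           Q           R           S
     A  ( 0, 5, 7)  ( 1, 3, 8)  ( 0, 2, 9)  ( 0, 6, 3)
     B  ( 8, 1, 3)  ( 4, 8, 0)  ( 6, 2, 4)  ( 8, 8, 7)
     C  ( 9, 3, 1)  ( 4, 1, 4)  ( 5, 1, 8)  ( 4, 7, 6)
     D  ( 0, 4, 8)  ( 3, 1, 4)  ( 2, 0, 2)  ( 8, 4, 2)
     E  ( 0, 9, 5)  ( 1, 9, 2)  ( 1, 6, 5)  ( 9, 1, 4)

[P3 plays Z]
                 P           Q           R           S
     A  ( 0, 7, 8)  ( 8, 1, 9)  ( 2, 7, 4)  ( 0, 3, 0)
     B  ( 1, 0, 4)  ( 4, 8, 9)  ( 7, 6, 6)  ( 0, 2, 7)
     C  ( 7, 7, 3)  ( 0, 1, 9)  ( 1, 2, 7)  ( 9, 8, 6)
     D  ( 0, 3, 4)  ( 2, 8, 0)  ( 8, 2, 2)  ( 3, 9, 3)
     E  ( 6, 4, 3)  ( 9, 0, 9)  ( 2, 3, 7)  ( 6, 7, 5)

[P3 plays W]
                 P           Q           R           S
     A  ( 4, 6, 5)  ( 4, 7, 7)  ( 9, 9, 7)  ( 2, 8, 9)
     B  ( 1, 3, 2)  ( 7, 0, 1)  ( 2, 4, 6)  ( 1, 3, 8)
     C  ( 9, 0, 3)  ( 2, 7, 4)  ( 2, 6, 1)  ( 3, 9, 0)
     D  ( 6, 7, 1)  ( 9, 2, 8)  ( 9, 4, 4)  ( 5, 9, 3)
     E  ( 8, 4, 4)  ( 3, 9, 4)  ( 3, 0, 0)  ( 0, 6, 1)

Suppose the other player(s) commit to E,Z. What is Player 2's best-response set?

u_2(P vs E,Z) = 4
u_2(Q vs E,Z) = 0
u_2(R vs E,Z) = 3
u_2(S vs E,Z) = 7
max payoff 7 at {S}

BR_2 = {S}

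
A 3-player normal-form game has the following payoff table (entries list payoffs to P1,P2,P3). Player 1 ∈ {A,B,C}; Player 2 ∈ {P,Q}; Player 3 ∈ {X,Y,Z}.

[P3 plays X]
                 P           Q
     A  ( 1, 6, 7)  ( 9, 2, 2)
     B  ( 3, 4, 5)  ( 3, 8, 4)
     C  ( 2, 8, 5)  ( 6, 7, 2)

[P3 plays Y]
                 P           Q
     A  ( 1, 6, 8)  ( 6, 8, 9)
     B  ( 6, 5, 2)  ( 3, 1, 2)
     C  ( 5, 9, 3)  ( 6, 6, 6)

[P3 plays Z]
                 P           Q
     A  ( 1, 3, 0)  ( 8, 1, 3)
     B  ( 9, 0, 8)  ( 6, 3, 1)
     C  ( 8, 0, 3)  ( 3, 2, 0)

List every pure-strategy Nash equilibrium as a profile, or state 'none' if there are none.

(A,P,X): not NE [P1→B gives 3>1; P3→Y gives 8>7]
(A,P,Y): not NE [P1→B gives 6>1; P2→Q gives 8>6]
(A,P,Z): not NE [P1→B gives 9>1; P3→Y gives 8>0]
(A,Q,X): not NE [P2→P gives 6>2; P3→Y gives 9>2]
(A,Q,Y): NE
(A,Q,Z): not NE [P2→P gives 3>1; P3→Y gives 9>3]
(B,P,X): not NE [P2→Q gives 8>4; P3→Z gives 8>5]
(B,P,Y): not NE [P3→Z gives 8>2]
(B,P,Z): not NE [P2→Q gives 3>0]
(B,Q,X): not NE [P1→A gives 9>3]
(B,Q,Y): not NE [P1→C gives 6>3; P2→P gives 5>1; P3→X gives 4>2]
(B,Q,Z): not NE [P1→A gives 8>6; P3→X gives 4>1]
(C,P,X): not NE [P1→B gives 3>2]
(C,P,Y): not NE [P1→B gives 6>5; P3→X gives 5>3]
(C,P,Z): not NE [P1→B gives 9>8; P2→Q gives 2>0; P3→X gives 5>3]
(C,Q,X): not NE [P1→A gives 9>6; P2→P gives 8>7; P3→Y gives 6>2]
(C,Q,Y): not NE [P2→P gives 9>6]
(C,Q,Z): not NE [P1→A gives 8>3; P3→Y gives 6>0]

Nash profiles: (A,Q,Y)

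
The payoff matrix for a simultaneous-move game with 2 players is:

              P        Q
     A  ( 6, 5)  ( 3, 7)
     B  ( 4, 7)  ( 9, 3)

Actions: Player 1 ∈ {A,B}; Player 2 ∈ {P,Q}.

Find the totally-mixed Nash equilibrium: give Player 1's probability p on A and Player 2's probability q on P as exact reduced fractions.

P1 indiff ⇒ q·6+(1-q)·3 = q·4+(1-q)·9 ⇒ q(2) = (1-q)(6) ⇒ q = 3/4
P2 indiff ⇒ p·5+(1-p)·7 = p·7+(1-p)·3 ⇒ p(-2) = (1-p)(-4) ⇒ p = 2/3

P1 mixes 2/3 on A; P2 mixes 3/4 on P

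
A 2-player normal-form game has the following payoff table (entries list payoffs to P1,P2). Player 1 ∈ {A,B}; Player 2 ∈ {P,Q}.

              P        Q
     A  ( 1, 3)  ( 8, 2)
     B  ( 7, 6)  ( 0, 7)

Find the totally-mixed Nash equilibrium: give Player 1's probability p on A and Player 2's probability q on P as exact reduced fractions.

P1 indiff ⇒ q·1+(1-q)·8 = q·7+(1-q)·0 ⇒ q(-6) = (1-q)(-8) ⇒ q = 4/7
P2 indiff ⇒ p·3+(1-p)·6 = p·2+(1-p)·7 ⇒ p(1) = (1-p)(1) ⇒ p = 1/2

P1 mixes 1/2 on A; P2 mixes 4/7 on P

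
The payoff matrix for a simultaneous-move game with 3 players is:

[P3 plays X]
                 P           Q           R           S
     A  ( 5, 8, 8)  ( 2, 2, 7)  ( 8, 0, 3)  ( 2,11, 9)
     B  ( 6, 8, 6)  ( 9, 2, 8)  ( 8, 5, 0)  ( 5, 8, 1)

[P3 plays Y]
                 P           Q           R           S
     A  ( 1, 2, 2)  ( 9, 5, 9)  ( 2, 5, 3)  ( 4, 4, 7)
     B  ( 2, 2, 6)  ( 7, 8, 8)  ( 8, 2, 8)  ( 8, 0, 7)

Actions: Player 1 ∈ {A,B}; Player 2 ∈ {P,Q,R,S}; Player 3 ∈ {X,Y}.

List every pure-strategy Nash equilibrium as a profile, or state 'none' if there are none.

NE set: (A,Q,Y), (B,P,X)

(A,P,X): not NE [P1→B gives 6>5; P2→S gives 11>8]
(A,P,Y): not NE [P1→B gives 2>1; P2→R gives 5>2; P3→X gives 8>2]
(A,Q,X): not NE [P1→B gives 9>2; P2→S gives 11>2; P3→Y gives 9>7]
(A,Q,Y): NE
(A,R,X): not NE [P2→S gives 11>0]
(A,R,Y): not NE [P1→B gives 8>2]
(A,S,X): not NE [P1→B gives 5>2]
(A,S,Y): not NE [P1→B gives 8>4; P2→R gives 5>4; P3→X gives 9>7]
(B,P,X): NE
(B,P,Y): not NE [P2→Q gives 8>2]
(B,Q,X): not NE [P2→S gives 8>2]
(B,Q,Y): not NE [P1→A gives 9>7]
(B,R,X): not NE [P2→S gives 8>5; P3→Y gives 8>0]
(B,R,Y): not NE [P2→Q gives 8>2]
(B,S,X): not NE [P3→Y gives 7>1]
(B,S,Y): not NE [P2→Q gives 8>0]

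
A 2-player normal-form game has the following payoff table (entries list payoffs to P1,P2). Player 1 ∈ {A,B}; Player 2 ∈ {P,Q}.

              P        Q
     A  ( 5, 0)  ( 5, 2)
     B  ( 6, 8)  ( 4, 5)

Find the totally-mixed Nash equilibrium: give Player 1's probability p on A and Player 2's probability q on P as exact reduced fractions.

p=3/5, q=1/2

P1 indiff ⇒ q·5+(1-q)·5 = q·6+(1-q)·4 ⇒ q(-1) = (1-q)(-1) ⇒ q = 1/2
P2 indiff ⇒ p·0+(1-p)·8 = p·2+(1-p)·5 ⇒ p(-2) = (1-p)(-3) ⇒ p = 3/5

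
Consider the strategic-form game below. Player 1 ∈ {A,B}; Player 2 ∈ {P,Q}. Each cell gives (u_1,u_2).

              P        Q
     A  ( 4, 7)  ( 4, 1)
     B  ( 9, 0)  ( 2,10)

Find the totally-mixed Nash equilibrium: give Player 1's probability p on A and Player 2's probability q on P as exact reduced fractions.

P1 indiff ⇒ q·4+(1-q)·4 = q·9+(1-q)·2 ⇒ q(-5) = (1-q)(-2) ⇒ q = 2/7
P2 indiff ⇒ p·7+(1-p)·0 = p·1+(1-p)·10 ⇒ p(6) = (1-p)(10) ⇒ p = 5/8

p=5/8, q=2/7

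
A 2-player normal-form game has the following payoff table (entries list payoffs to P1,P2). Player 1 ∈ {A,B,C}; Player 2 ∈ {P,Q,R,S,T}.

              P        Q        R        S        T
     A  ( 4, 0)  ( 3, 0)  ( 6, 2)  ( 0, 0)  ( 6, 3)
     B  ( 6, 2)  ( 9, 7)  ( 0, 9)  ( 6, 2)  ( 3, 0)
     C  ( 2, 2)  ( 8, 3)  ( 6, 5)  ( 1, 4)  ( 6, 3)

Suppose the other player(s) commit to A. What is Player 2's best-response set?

BR_2 = {T}

u_2(P vs A) = 0
u_2(Q vs A) = 0
u_2(R vs A) = 2
u_2(S vs A) = 0
u_2(T vs A) = 3
max payoff 3 at {T}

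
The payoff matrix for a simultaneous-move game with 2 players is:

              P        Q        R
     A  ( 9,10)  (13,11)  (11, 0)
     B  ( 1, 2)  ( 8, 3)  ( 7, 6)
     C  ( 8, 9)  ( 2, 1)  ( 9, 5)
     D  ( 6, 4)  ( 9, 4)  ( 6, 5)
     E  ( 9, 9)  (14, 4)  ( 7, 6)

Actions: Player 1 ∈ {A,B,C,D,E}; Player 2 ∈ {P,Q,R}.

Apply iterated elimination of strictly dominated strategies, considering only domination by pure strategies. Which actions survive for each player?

P1 drop B (A beats it: P:9>1 Q:13>8 R:11>7)
P1 drop C (A beats it: P:9>8 Q:13>2 R:11>9)
P1 drop D (A beats it: P:9>6 Q:13>9 R:11>6)
P2 drop R (P beats it: A:10>0 E:9>6)
P1→{A,E} P2→{P,Q}

Survivors P1:{A,E} P2:{P,Q}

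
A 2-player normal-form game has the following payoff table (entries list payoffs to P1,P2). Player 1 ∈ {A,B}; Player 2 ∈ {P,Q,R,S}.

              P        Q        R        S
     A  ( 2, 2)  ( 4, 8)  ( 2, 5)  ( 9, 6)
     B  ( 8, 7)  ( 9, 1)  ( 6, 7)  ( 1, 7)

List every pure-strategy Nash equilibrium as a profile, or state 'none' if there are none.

(A,P): not NE [P1→B gives 8>2; P2→Q gives 8>2]
(A,Q): not NE [P1→B gives 9>4]
(A,R): not NE [P1→B gives 6>2; P2→Q gives 8>5]
(A,S): not NE [P2→Q gives 8>6]
(B,P): NE
(B,Q): not NE [P2→S gives 7>1]
(B,R): NE
(B,S): not NE [P1→A gives 9>1]

Nash profiles: (B,P), (B,R)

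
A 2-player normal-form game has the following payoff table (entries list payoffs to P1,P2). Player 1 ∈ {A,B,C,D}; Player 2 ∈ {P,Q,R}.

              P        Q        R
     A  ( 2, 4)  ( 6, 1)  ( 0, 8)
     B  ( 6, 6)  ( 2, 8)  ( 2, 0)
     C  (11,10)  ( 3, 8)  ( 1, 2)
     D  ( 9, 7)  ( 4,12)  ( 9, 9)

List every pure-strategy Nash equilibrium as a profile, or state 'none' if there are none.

PSNE = {(C,P)}

(A,P): not NE [P1→C gives 11>2; P2→R gives 8>4]
(A,Q): not NE [P2→R gives 8>1]
(A,R): not NE [P1→D gives 9>0]
(B,P): not NE [P1→C gives 11>6; P2→Q gives 8>6]
(B,Q): not NE [P1→A gives 6>2]
(B,R): not NE [P1→D gives 9>2; P2→Q gives 8>0]
(C,P): NE
(C,Q): not NE [P1→A gives 6>3; P2→P gives 10>8]
(C,R): not NE [P1→D gives 9>1; P2→P gives 10>2]
(D,P): not NE [P1→C gives 11>9; P2→Q gives 12>7]
(D,Q): not NE [P1→A gives 6>4]
(D,R): not NE [P2→Q gives 12>9]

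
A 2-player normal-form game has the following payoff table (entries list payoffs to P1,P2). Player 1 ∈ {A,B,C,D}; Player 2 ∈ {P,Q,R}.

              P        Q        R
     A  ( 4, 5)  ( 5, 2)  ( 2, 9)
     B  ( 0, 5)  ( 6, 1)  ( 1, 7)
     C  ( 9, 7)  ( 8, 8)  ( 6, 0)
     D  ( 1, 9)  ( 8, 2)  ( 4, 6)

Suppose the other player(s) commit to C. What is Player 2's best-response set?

u_2(P vs C) = 7
u_2(Q vs C) = 8
u_2(R vs C) = 0
max payoff 8 at {Q}

argmax u_2 = {Q}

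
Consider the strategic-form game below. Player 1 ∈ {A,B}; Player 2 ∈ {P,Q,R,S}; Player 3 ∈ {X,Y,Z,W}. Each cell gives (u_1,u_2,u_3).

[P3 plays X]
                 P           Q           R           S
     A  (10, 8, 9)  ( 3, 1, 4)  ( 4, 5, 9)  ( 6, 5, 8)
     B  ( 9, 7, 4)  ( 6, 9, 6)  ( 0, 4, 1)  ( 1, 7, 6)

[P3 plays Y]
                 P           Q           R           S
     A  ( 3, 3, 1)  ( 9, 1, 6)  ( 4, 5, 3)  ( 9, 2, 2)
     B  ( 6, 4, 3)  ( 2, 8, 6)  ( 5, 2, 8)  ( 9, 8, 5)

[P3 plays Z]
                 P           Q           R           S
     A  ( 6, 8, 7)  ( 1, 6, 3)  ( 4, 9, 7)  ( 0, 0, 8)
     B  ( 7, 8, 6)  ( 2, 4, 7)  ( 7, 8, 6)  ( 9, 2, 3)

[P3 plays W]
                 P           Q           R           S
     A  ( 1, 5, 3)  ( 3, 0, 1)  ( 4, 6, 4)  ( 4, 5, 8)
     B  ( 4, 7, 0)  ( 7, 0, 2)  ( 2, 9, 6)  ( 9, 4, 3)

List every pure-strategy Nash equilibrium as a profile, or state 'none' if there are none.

NE set: (A,P,X), (B,P,Z)

(A,P,X): NE
(A,P,Y): not NE [P1→B gives 6>3; P2→R gives 5>3; P3→X gives 9>1]
(A,P,Z): not NE [P1→B gives 7>6; P2→R gives 9>8; P3→X gives 9>7]
(A,P,W): not NE [P1→B gives 4>1; P2→R gives 6>5; P3→X gives 9>3]
(A,Q,X): not NE [P1→B gives 6>3; P2→P gives 8>1; P3→Y gives 6>4]
(A,Q,Y): not NE [P2→R gives 5>1]
(A,Q,Z): not NE [P1→B gives 2>1; P2→R gives 9>6; P3→Y gives 6>3]
(A,Q,W): not NE [P1→B gives 7>3; P2→R gives 6>0; P3→Y gives 6>1]
(A,R,X): not NE [P2→P gives 8>5]
(A,R,Y): not NE [P1→B gives 5>4; P3→X gives 9>3]
(A,R,Z): not NE [P1→B gives 7>4; P3→X gives 9>7]
(A,R,W): not NE [P3→X gives 9>4]
(A,S,X): not NE [P2→P gives 8>5]
(A,S,Y): not NE [P2→R gives 5>2; P3→W gives 8>2]
(A,S,Z): not NE [P1→B gives 9>0; P2→R gives 9>0]
(A,S,W): not NE [P1→B gives 9>4; P2→R gives 6>5]
(B,P,X): not NE [P1→A gives 10>9; P2→Q gives 9>7; P3→Z gives 6>4]
(B,P,Y): not NE [P2→S gives 8>4; P3→Z gives 6>3]
(B,P,Z): NE
(B,P,W): not NE [P2→R gives 9>7; P3→Z gives 6>0]
(B,Q,X): not NE [P3→Z gives 7>6]
(B,Q,Y): not NE [P1→A gives 9>2; P3→Z gives 7>6]
(B,Q,Z): not NE [P2→R gives 8>4]
(B,Q,W): not NE [P2→R gives 9>0; P3→Z gives 7>2]
(B,R,X): not NE [P1→A gives 4>0; P2→Q gives 9>4; P3→Y gives 8>1]
(B,R,Y): not NE [P2→S gives 8>2]
(B,R,Z): not NE [P3→Y gives 8>6]
(B,R,W): not NE [P1→A gives 4>2; P3→Y gives 8>6]
(B,S,X): not NE [P1→A gives 6>1; P2→Q gives 9>7]
(B,S,Y): not NE [P3→X gives 6>5]
(B,S,Z): not NE [P2→R gives 8>2; P3→X gives 6>3]
(B,S,W): not NE [P2→R gives 9>4; P3→X gives 6>3]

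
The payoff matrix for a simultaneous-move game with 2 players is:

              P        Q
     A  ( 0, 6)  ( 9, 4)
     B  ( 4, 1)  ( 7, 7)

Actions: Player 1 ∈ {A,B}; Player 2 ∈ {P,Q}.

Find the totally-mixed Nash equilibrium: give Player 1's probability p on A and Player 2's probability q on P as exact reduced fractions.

P1 indiff ⇒ q·0+(1-q)·9 = q·4+(1-q)·7 ⇒ q(-4) = (1-q)(-2) ⇒ q = 1/3
P2 indiff ⇒ p·6+(1-p)·1 = p·4+(1-p)·7 ⇒ p(2) = (1-p)(6) ⇒ p = 3/4

P1 mixes 3/4 on A; P2 mixes 1/3 on P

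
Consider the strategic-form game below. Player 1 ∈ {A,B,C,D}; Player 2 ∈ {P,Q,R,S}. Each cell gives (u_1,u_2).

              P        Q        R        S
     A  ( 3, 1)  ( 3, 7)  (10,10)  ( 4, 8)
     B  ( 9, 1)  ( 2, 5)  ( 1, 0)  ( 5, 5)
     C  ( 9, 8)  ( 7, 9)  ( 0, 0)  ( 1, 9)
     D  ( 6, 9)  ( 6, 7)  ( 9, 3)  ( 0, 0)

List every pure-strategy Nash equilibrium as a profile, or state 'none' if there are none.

Nash profiles: (A,R), (B,S), (C,Q)

(A,P): not NE [P1→C gives 9>3; P2→R gives 10>1]
(A,Q): not NE [P1→C gives 7>3; P2→R gives 10>7]
(A,R): NE
(A,S): not NE [P1→B gives 5>4; P2→R gives 10>8]
(B,P): not NE [P2→S gives 5>1]
(B,Q): not NE [P1→C gives 7>2]
(B,R): not NE [P1→A gives 10>1; P2→S gives 5>0]
(B,S): NE
(C,P): not NE [P2→S gives 9>8]
(C,Q): NE
(C,R): not NE [P1→A gives 10>0; P2→S gives 9>0]
(C,S): not NE [P1→B gives 5>1]
(D,P): not NE [P1→C gives 9>6]
(D,Q): not NE [P1→C gives 7>6; P2→P gives 9>7]
(D,R): not NE [P1→A gives 10>9; P2→P gives 9>3]
(D,S): not NE [P1→B gives 5>0; P2→P gives 9>0]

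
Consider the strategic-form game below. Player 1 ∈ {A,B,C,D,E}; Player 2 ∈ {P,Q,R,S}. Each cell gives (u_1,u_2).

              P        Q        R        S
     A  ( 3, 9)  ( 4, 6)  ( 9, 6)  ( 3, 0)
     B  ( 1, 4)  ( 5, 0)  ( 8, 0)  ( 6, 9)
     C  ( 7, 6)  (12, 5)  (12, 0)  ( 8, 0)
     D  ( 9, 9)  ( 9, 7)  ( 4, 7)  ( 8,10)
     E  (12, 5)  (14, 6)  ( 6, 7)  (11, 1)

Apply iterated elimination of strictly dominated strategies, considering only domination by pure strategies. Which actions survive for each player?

P1 drop A (C beats it: P:7>3 Q:12>4 R:12>9 S:8>3)
P1 drop B (C beats it: P:7>1 Q:12>5 R:12>8 S:8>6)
P1 drop D (E beats it: P:12>9 Q:14>9 R:6>4 S:11>8)
P2 drop S (P beats it: C:6>0 E:5>1)
P1→{C,E} P2→{P,Q,R}

IESDS → P1:{C,E} P2:{P,Q,R}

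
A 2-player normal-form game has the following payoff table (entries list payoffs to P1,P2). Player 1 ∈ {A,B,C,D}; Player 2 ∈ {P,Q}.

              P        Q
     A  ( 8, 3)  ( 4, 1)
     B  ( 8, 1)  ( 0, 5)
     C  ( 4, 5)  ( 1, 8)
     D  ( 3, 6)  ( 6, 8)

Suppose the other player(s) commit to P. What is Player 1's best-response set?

BR_1 = {A,B}

u_1(A vs P) = 8
u_1(B vs P) = 8
u_1(C vs P) = 4
u_1(D vs P) = 3
max payoff 8 at {A,B}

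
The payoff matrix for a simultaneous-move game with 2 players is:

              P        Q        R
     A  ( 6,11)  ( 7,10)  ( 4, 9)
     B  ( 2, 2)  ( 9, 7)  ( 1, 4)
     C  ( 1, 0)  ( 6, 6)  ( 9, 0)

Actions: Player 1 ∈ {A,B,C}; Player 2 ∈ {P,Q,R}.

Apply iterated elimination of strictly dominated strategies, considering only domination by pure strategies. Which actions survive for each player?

P2 drop R (Q beats it: A:10>9 B:7>4 C:6>0)
P1 drop C (A beats it: P:6>1 Q:7>6)
P1→{A,B} P2→{P,Q}

Survivors P1:{A,B} P2:{P,Q}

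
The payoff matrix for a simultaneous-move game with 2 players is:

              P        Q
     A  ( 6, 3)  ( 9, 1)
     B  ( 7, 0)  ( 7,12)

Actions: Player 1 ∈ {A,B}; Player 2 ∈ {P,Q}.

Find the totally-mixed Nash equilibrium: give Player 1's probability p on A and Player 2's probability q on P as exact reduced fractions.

(p,q) = (6/7, 2/3)

P1 indiff ⇒ q·6+(1-q)·9 = q·7+(1-q)·7 ⇒ q(-1) = (1-q)(-2) ⇒ q = 2/3
P2 indiff ⇒ p·3+(1-p)·0 = p·1+(1-p)·12 ⇒ p(2) = (1-p)(12) ⇒ p = 6/7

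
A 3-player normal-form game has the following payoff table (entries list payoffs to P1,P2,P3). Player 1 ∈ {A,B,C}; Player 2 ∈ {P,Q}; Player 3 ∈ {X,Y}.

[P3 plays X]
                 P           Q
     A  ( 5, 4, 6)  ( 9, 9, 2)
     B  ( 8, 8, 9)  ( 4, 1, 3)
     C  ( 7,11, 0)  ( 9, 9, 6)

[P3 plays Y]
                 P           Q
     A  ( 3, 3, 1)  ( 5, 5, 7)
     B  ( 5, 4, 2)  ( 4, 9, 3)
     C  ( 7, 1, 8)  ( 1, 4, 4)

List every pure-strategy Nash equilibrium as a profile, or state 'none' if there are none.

(A,P,X): not NE [P1→B gives 8>5; P2→Q gives 9>4]
(A,P,Y): not NE [P1→C gives 7>3; P2→Q gives 5>3; P3→X gives 6>1]
(A,Q,X): not NE [P3→Y gives 7>2]
(A,Q,Y): NE
(B,P,X): NE
(B,P,Y): not NE [P1→C gives 7>5; P2→Q gives 9>4; P3→X gives 9>2]
(B,Q,X): not NE [P1→C gives 9>4; P2→P gives 8>1]
(B,Q,Y): not NE [P1→A gives 5>4]
(C,P,X): not NE [P1→B gives 8>7; P3→Y gives 8>0]
(C,P,Y): not NE [P2→Q gives 4>1]
(C,Q,X): not NE [P2→P gives 11>9]
(C,Q,Y): not NE [P1→A gives 5>1; P3→X gives 6>4]

Nash profiles: (A,Q,Y), (B,P,X)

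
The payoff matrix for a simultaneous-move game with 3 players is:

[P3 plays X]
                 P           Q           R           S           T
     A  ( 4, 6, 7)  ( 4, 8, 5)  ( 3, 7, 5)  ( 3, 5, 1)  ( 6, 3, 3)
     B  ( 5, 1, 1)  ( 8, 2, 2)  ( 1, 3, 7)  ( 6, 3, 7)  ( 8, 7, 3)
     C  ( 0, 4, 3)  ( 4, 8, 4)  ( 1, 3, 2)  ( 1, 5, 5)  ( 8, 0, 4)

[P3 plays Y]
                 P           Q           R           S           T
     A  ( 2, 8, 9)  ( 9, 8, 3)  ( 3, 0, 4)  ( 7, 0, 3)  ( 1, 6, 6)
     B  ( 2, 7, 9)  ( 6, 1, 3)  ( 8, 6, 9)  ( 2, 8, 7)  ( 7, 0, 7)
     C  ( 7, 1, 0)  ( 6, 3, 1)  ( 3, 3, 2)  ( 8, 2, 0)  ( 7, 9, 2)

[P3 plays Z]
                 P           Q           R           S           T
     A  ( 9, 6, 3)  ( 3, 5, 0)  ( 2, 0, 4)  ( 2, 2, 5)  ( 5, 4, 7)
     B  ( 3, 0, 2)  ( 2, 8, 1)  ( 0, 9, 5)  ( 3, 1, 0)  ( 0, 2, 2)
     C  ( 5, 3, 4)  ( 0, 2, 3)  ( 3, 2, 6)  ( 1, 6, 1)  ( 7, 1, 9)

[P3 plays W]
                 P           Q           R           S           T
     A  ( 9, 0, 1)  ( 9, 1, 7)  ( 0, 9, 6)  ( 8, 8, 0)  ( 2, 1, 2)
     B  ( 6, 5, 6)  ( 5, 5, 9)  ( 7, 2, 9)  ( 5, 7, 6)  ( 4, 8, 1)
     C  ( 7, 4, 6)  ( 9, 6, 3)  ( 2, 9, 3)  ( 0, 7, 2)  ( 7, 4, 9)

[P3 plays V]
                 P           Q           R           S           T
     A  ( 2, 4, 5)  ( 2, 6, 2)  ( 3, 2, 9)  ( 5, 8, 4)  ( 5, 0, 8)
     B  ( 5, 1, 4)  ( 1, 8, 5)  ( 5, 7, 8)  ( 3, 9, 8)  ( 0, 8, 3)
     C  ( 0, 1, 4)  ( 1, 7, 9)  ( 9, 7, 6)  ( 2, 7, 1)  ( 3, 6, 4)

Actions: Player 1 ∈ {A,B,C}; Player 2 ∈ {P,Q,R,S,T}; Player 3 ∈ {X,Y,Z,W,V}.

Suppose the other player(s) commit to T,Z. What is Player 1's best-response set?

BR_1 = {C}

u_1(A vs T,Z) = 5
u_1(B vs T,Z) = 0
u_1(C vs T,Z) = 7
max payoff 7 at {C}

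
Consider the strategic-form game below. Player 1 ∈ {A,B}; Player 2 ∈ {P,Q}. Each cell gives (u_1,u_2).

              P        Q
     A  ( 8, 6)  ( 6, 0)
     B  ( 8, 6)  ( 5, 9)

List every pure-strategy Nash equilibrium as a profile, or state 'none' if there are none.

(A,P): NE
(A,Q): not NE [P2→P gives 6>0]
(B,P): not NE [P2→Q gives 9>6]
(B,Q): not NE [P1→A gives 6>5]

Nash profiles: (A,P)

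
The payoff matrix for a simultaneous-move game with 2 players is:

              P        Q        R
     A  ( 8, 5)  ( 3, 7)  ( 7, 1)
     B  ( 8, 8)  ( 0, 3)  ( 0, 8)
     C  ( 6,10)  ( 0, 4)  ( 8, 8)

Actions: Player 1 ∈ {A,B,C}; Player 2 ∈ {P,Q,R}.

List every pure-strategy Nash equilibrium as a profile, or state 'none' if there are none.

(A,P): not NE [P2→Q gives 7>5]
(A,Q): NE
(A,R): not NE [P1→C gives 8>7; P2→Q gives 7>1]
(B,P): NE
(B,Q): not NE [P1→A gives 3>0; P2→R gives 8>3]
(B,R): not NE [P1→C gives 8>0]
(C,P): not NE [P1→B gives 8>6]
(C,Q): not NE [P1→A gives 3>0; P2→P gives 10>4]
(C,R): not NE [P2→P gives 10>8]

Nash profiles: (A,Q), (B,P)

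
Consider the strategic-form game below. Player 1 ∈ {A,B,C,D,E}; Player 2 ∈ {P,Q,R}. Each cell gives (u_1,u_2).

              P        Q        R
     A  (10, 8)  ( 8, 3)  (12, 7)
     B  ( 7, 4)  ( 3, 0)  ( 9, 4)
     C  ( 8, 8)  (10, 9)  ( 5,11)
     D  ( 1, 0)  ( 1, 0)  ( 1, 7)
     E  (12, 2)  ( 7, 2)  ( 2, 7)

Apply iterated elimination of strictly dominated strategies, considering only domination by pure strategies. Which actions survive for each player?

IESDS → P1:{A,E} P2:{P,R}

P1 drop B (A beats it: P:10>7 Q:8>3 R:12>9)
P1 drop D (A beats it: P:10>1 Q:8>1 R:12>1)
P2 drop Q (R beats it: A:7>3 C:11>9 E:7>2)
P1 drop C (A beats it: P:10>8 R:12>5)
P1→{A,E} P2→{P,R}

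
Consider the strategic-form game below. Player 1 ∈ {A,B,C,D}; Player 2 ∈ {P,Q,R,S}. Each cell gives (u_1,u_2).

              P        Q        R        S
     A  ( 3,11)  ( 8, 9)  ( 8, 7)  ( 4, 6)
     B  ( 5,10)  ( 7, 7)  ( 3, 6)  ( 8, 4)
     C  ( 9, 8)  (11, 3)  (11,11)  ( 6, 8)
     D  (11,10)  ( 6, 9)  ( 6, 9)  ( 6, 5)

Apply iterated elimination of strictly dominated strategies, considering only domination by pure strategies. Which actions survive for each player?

Remaining: P1:{C,D} P2:{P,R}

P1 drop A (C beats it: P:9>3 Q:11>8 R:11>8 S:6>4)
P2 drop Q (P beats it: B:10>7 C:8>3 D:10>9)
P2 drop S (R beats it: B:6>4 C:11>8 D:9>5)
P1 drop B (C beats it: P:9>5 R:11>3)
P1→{C,D} P2→{P,R}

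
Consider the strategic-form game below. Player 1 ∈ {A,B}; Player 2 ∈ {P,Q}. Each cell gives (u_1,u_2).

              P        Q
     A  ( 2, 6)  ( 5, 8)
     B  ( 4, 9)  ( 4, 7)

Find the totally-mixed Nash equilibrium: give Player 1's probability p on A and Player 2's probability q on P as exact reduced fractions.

P1 indiff ⇒ q·2+(1-q)·5 = q·4+(1-q)·4 ⇒ q(-2) = (1-q)(-1) ⇒ q = 1/3
P2 indiff ⇒ p·6+(1-p)·9 = p·8+(1-p)·7 ⇒ p(-2) = (1-p)(-2) ⇒ p = 1/2

(p,q) = (1/2, 1/3)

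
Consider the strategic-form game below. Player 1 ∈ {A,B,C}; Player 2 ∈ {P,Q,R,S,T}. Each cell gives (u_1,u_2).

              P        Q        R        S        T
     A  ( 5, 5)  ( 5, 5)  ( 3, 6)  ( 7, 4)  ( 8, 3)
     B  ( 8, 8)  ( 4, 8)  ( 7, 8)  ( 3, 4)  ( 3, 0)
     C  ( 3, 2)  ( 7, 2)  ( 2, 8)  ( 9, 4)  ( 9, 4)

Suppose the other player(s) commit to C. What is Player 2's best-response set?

u_2(P vs C) = 2
u_2(Q vs C) = 2
u_2(R vs C) = 8
u_2(S vs C) = 4
u_2(T vs C) = 4
max payoff 8 at {R}

argmax u_2 = {R}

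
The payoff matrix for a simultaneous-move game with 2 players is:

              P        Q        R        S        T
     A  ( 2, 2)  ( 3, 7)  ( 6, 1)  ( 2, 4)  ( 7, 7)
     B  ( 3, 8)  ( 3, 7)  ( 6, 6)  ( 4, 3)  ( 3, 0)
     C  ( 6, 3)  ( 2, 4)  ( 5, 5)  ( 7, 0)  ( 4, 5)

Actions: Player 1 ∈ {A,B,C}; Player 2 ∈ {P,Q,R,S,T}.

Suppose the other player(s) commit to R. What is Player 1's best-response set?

u_1(A vs R) = 6
u_1(B vs R) = 6
u_1(C vs R) = 5
max payoff 6 at {A,B}

BR_1 = {A,B}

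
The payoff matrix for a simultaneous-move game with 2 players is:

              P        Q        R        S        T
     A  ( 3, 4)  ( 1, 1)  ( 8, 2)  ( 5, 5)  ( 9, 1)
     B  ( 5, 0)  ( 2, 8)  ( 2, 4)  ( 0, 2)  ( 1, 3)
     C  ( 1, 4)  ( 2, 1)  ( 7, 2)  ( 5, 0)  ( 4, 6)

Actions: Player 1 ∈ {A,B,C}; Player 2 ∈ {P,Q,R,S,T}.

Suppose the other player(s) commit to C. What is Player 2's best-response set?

P2 best: {T}

u_2(P vs C) = 4
u_2(Q vs C) = 1
u_2(R vs C) = 2
u_2(S vs C) = 0
u_2(T vs C) = 6
max payoff 6 at {T}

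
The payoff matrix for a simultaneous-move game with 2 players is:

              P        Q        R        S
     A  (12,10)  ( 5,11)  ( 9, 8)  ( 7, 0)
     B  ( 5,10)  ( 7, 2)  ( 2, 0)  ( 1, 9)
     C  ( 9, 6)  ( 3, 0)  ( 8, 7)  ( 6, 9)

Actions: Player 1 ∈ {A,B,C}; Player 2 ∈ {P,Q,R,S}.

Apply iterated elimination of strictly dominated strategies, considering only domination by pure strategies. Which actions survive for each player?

P1 drop C (A beats it: P:12>9 Q:5>3 R:9>8 S:7>6)
P2 drop R (P beats it: A:10>8 B:10>0)
P2 drop S (P beats it: A:10>0 B:10>9)
P1→{A,B} P2→{P,Q}

IESDS → P1:{A,B} P2:{P,Q}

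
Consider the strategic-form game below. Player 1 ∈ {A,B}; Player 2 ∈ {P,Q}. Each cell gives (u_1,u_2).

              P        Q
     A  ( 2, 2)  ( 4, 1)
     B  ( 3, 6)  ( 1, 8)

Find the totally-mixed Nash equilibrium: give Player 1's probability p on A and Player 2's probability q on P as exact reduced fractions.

P1 indiff ⇒ q·2+(1-q)·4 = q·3+(1-q)·1 ⇒ q(-1) = (1-q)(-3) ⇒ q = 3/4
P2 indiff ⇒ p·2+(1-p)·6 = p·1+(1-p)·8 ⇒ p(1) = (1-p)(2) ⇒ p = 2/3

P1 mixes 2/3 on A; P2 mixes 3/4 on P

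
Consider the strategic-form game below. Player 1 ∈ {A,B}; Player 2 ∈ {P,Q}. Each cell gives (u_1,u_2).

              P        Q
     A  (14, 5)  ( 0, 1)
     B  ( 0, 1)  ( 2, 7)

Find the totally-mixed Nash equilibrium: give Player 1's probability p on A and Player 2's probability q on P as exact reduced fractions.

(p,q) = (3/5, 1/8)

P1 indiff ⇒ q·14+(1-q)·0 = q·0+(1-q)·2 ⇒ q(14) = (1-q)(2) ⇒ q = 1/8
P2 indiff ⇒ p·5+(1-p)·1 = p·1+(1-p)·7 ⇒ p(4) = (1-p)(6) ⇒ p = 3/5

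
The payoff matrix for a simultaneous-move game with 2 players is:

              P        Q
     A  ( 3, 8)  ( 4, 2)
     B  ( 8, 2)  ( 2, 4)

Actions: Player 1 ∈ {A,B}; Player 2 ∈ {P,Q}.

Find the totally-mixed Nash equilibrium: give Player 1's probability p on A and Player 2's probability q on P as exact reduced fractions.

P1 indiff ⇒ q·3+(1-q)·4 = q·8+(1-q)·2 ⇒ q(-5) = (1-q)(-2) ⇒ q = 2/7
P2 indiff ⇒ p·8+(1-p)·2 = p·2+(1-p)·4 ⇒ p(6) = (1-p)(2) ⇒ p = 1/4

p=1/4, q=2/7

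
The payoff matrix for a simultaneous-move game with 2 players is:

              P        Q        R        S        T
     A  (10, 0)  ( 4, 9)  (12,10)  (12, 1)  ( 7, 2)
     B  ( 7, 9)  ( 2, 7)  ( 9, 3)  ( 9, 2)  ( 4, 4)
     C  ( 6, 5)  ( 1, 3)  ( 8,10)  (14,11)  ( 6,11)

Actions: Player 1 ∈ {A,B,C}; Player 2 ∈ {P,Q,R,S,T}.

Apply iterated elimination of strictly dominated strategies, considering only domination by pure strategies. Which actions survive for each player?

P1 drop B (A beats it: P:10>7 Q:4>2 R:12>9 S:12>9 T:7>4)
P2 drop P (R beats it: A:10>0 C:10>5)
P2 drop Q (R beats it: A:10>9 C:10>3)
P1→{A,C} P2→{R,S,T}

Remaining: P1:{A,C} P2:{R,S,T}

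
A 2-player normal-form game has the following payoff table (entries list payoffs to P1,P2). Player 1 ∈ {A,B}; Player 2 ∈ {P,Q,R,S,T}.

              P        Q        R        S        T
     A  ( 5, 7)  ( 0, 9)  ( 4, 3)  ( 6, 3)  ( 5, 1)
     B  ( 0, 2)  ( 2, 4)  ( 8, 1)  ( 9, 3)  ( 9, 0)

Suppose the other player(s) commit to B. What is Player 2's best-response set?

u_2(P vs B) = 2
u_2(Q vs B) = 4
u_2(R vs B) = 1
u_2(S vs B) = 3
u_2(T vs B) = 0
max payoff 4 at {Q}

argmax u_2 = {Q}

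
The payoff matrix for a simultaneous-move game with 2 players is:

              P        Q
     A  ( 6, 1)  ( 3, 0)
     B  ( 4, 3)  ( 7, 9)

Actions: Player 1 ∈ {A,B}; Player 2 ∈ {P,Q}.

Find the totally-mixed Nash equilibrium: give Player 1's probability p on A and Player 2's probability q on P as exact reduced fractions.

P1 mixes 6/7 on A; P2 mixes 2/3 on P

P1 indiff ⇒ q·6+(1-q)·3 = q·4+(1-q)·7 ⇒ q(2) = (1-q)(4) ⇒ q = 2/3
P2 indiff ⇒ p·1+(1-p)·3 = p·0+(1-p)·9 ⇒ p(1) = (1-p)(6) ⇒ p = 6/7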